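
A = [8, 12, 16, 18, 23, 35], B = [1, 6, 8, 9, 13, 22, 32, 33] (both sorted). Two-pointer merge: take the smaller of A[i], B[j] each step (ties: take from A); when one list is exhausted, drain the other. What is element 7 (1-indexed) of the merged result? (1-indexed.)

i=1 j=1: A[i]=8>B[j]=1 take 1, j++
i=1 j=2: A[i]=8>B[j]=6 take 6, j++
i=1 j=3: A[i]=8<=B[j]=8 take 8, i++
i=2 j=3: A[i]=12>B[j]=8 take 8, j++
i=2 j=4: A[i]=12>B[j]=9 take 9, j++
i=2 j=5: A[i]=12<=B[j]=13 take 12, i++
i=3 j=5: A[i]=16>B[j]=13 take 13, j++
i=3 j=6: A[i]=16<=B[j]=22 take 16, i++
i=4 j=6: A[i]=18<=B[j]=22 take 18, i++
i=5 j=6: A[i]=23>B[j]=22 take 22, j++
i=5 j=7: A[i]=23<=B[j]=32 take 23, i++
i=6 j=7: A[i]=35>B[j]=32 take 32, j++
i=6 j=8: A[i]=35>B[j]=33 take 33, j++
i=6 j=9: B done, take A[i]=35, i++

merged[7] = 13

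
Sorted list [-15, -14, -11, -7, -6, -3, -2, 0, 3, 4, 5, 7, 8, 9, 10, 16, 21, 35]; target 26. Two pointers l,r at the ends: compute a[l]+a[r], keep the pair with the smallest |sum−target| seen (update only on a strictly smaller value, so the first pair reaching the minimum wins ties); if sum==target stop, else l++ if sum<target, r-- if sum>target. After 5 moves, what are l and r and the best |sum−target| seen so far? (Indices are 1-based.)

l=5, r=17, best |Δ|=2

[1,18] -15+35=20 d=6 * → l++
[2,18] -14+35=21 d=5 * → l++
[3,18] -11+35=24 d=2 * → l++
[4,18] -7+35=28 d=2 → r--
[4,17] -7+21=14 d=12 → l++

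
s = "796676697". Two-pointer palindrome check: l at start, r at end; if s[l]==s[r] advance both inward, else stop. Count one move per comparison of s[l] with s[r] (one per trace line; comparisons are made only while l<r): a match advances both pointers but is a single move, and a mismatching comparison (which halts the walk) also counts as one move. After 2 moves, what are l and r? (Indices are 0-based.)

[0,8] '7'=='7' → l++,r--
[1,7] '9'=='9' → l++,r--

l=2, r=6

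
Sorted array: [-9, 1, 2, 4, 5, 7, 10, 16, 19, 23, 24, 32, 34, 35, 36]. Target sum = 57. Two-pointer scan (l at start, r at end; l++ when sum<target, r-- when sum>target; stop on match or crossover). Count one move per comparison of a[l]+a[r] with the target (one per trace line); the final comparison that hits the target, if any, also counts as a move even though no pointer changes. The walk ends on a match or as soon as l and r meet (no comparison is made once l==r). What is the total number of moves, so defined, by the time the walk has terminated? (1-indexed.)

12 moves

l=1 r=15: -9+36=27 <57, l++
l=2 r=15: 1+36=37 <57, l++
l=3 r=15: 2+36=38 <57, l++
l=4 r=15: 4+36=40 <57, l++
l=5 r=15: 5+36=41 <57, l++
l=6 r=15: 7+36=43 <57, l++
l=7 r=15: 10+36=46 <57, l++
l=8 r=15: 16+36=52 <57, l++
l=9 r=15: 19+36=55 <57, l++
l=10 r=15: 23+36=59 >57, r--
l=10 r=14: 23+35=58 >57, r--
l=10 r=13: 23+34=57, found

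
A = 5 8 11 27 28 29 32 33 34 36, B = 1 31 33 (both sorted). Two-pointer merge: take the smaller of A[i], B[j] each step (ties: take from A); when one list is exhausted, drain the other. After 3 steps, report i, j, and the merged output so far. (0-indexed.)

[i=0,j=0] A[i]=5>B[j]=1 take 1 → j++
[i=0,j=1] A[i]=5<=B[j]=31 take 5 → i++
[i=1,j=1] A[i]=8<=B[j]=31 take 8 → i++

i=2, j=1, merged so far=[1, 5, 8]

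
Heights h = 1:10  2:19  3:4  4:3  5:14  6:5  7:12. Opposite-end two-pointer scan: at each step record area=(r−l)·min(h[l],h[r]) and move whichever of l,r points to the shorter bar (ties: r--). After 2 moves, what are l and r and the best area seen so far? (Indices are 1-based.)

[1,7] min(10,12)*6=60 best=60 * → l++
[2,7] min(19,12)*5=60 best=60 → r--

l=2, r=6, best area=60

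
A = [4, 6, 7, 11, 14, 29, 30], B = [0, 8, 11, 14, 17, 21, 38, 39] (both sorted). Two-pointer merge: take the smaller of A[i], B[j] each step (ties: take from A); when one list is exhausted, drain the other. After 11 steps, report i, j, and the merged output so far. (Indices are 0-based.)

i=5, j=6, merged so far=[0, 4, 6, 7, 8, 11, 11, 14, 14, 17, 21]

[i=0,j=0] A[i]=4>B[j]=0 take 0 → j++
[i=0,j=1] A[i]=4<=B[j]=8 take 4 → i++
[i=1,j=1] A[i]=6<=B[j]=8 take 6 → i++
[i=2,j=1] A[i]=7<=B[j]=8 take 7 → i++
[i=3,j=1] A[i]=11>B[j]=8 take 8 → j++
[i=3,j=2] A[i]=11<=B[j]=11 take 11 → i++
[i=4,j=2] A[i]=14>B[j]=11 take 11 → j++
[i=4,j=3] A[i]=14<=B[j]=14 take 14 → i++
[i=5,j=3] A[i]=29>B[j]=14 take 14 → j++
[i=5,j=4] A[i]=29>B[j]=17 take 17 → j++
[i=5,j=5] A[i]=29>B[j]=21 take 21 → j++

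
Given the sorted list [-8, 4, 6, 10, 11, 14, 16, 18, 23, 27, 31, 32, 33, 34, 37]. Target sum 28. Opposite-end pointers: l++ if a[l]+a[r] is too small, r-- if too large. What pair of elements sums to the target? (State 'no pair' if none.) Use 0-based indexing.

[0,14] -8+37=29 >28 → r--
[0,13] -8+34=26 <28 → l++
[1,13] 4+34=38 >28 → r--
[1,12] 4+33=37 >28 → r--
[1,11] 4+32=36 >28 → r--
[1,10] 4+31=35 >28 → r--
[1,9] 4+27=31 >28 → r--
[1,8] 4+23=27 <28 → l++
[2,8] 6+23=29 >28 → r--
[2,7] 6+18=24 <28 → l++
[3,7] 10+18=28 → found

(10, 18)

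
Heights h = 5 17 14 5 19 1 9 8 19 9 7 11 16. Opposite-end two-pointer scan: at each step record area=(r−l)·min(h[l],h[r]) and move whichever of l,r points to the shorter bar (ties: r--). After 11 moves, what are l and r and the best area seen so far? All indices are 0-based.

l=0 r=12: min(5,16)*12=60 best=60 *, l++
l=1 r=12: min(17,16)*11=176 best=176 *, r--
l=1 r=11: min(17,11)*10=110 best=176, r--
l=1 r=10: min(17,7)*9=63 best=176, r--
l=1 r=9: min(17,9)*8=72 best=176, r--
l=1 r=8: min(17,19)*7=119 best=176, l++
l=2 r=8: min(14,19)*6=84 best=176, l++
l=3 r=8: min(5,19)*5=25 best=176, l++
l=4 r=8: min(19,19)*4=76 best=176, r--
l=4 r=7: min(19,8)*3=24 best=176, r--
l=4 r=6: min(19,9)*2=18 best=176, r--

l=4, r=5, best area=176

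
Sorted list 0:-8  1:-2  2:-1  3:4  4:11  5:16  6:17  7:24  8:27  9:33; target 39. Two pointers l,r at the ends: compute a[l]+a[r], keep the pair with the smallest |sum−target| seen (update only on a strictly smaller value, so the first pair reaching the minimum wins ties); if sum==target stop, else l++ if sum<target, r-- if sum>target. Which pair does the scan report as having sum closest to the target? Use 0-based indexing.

pair (11, 27) with sum 38 (|Δ|=1)

[0,9] -8+33=25 d=14 * → l++
[1,9] -2+33=31 d=8 * → l++
[2,9] -1+33=32 d=7 * → l++
[3,9] 4+33=37 d=2 * → l++
[4,9] 11+33=44 d=5 → r--
[4,8] 11+27=38 d=1 * → l++
[5,8] 16+27=43 d=4 → r--
[5,7] 16+24=40 d=1 → r--
[5,6] 16+17=33 d=6 → l++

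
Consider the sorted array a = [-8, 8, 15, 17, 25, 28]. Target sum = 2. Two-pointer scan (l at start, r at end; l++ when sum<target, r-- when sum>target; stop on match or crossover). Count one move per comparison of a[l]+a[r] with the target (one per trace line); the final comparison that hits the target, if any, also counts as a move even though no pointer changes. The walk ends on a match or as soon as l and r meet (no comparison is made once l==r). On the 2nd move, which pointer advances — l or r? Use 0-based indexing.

[0,5] -8+28=20 >2 → r--
[0,4] -8+25=17 >2 → r--

r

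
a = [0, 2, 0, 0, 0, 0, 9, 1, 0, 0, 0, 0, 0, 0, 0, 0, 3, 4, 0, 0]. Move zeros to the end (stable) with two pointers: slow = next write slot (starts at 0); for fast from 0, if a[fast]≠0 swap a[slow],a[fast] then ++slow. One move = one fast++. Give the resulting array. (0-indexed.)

(s=0,f=0) a[fast]=0 → fast++
(s=0,f=1) a[fast]=2≠0 swap→a[0]=2 → slow++,fast++
(s=1,f=2) a[fast]=0 → fast++
(s=1,f=3) a[fast]=0 → fast++
(s=1,f=4) a[fast]=0 → fast++
(s=1,f=5) a[fast]=0 → fast++
(s=1,f=6) a[fast]=9≠0 swap→a[1]=9 → slow++,fast++
(s=2,f=7) a[fast]=1≠0 swap→a[2]=1 → slow++,fast++
(s=3,f=8) a[fast]=0 → fast++
(s=3,f=9) a[fast]=0 → fast++
(s=3,f=10) a[fast]=0 → fast++
(s=3,f=11) a[fast]=0 → fast++
(s=3,f=12) a[fast]=0 → fast++
(s=3,f=13) a[fast]=0 → fast++
(s=3,f=14) a[fast]=0 → fast++
(s=3,f=15) a[fast]=0 → fast++
(s=3,f=16) a[fast]=3≠0 swap→a[3]=3 → slow++,fast++
(s=4,f=17) a[fast]=4≠0 swap→a[4]=4 → slow++,fast++
(s=5,f=18) a[fast]=0 → fast++
(s=5,f=19) a[fast]=0 → fast++

[2, 9, 1, 3, 4, 0, 0, 0, 0, 0, 0, 0, 0, 0, 0, 0, 0, 0, 0, 0]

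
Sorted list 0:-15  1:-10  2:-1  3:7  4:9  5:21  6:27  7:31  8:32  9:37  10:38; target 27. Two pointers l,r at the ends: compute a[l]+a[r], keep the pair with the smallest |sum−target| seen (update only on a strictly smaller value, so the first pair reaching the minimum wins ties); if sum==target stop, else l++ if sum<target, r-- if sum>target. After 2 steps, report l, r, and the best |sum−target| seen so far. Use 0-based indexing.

l=1, r=9, best |Δ|=1

[0,10] -15+38=23 d=4 * → l++
[1,10] -10+38=28 d=1 * → r--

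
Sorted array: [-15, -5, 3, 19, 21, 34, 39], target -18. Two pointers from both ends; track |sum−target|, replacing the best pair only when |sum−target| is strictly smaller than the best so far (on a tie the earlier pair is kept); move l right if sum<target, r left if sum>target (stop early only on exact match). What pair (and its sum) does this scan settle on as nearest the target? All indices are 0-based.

[0,6] -15+39=24 d=42 * → r--
[0,5] -15+34=19 d=37 * → r--
[0,4] -15+21=6 d=24 * → r--
[0,3] -15+19=4 d=22 * → r--
[0,2] -15+3=-12 d=6 * → r--
[0,1] -15+-5=-20 d=2 * → l++

pair (-15, -5) with sum -20 (|Δ|=2)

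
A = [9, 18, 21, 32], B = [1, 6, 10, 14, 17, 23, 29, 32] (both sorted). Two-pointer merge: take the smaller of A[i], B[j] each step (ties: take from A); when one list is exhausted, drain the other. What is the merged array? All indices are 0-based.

[i=0,j=0] A[i]=9>B[j]=1 take 1 → j++
[i=0,j=1] A[i]=9>B[j]=6 take 6 → j++
[i=0,j=2] A[i]=9<=B[j]=10 take 9 → i++
[i=1,j=2] A[i]=18>B[j]=10 take 10 → j++
[i=1,j=3] A[i]=18>B[j]=14 take 14 → j++
[i=1,j=4] A[i]=18>B[j]=17 take 17 → j++
[i=1,j=5] A[i]=18<=B[j]=23 take 18 → i++
[i=2,j=5] A[i]=21<=B[j]=23 take 21 → i++
[i=3,j=5] A[i]=32>B[j]=23 take 23 → j++
[i=3,j=6] A[i]=32>B[j]=29 take 29 → j++
[i=3,j=7] A[i]=32<=B[j]=32 take 32 → i++
[i=4,j=7] A done, take B[j]=32 → j++

[1, 6, 9, 10, 14, 17, 18, 21, 23, 29, 32, 32]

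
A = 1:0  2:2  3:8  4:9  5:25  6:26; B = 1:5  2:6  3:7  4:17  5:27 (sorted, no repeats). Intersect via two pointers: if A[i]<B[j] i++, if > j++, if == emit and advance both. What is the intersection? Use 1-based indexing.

intersection = []

[i=1,j=1] 0<5 → i++
[i=2,j=1] 2<5 → i++
[i=3,j=1] 8>5 → j++
[i=3,j=2] 8>6 → j++
[i=3,j=3] 8>7 → j++
[i=3,j=4] 8<17 → i++
[i=4,j=4] 9<17 → i++
[i=5,j=4] 25>17 → j++
[i=5,j=5] 25<27 → i++
[i=6,j=5] 26<27 → i++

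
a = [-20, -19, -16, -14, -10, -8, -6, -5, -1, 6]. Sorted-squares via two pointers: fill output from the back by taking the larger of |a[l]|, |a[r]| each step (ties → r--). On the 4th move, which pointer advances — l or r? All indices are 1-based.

l

l=1 r=10: |-20|>|6| out[10]=400, l++
l=2 r=10: |-19|>|6| out[9]=361, l++
l=3 r=10: |-16|>|6| out[8]=256, l++
l=4 r=10: |-14|>|6| out[7]=196, l++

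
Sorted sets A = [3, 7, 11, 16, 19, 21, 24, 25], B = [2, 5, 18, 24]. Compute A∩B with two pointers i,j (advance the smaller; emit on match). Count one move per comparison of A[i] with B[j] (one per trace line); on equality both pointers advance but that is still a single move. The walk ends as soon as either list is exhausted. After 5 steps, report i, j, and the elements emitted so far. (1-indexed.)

i=4, j=3, emitted=[]

[i=1,j=1] 3>2 → j++
[i=1,j=2] 3<5 → i++
[i=2,j=2] 7>5 → j++
[i=2,j=3] 7<18 → i++
[i=3,j=3] 11<18 → i++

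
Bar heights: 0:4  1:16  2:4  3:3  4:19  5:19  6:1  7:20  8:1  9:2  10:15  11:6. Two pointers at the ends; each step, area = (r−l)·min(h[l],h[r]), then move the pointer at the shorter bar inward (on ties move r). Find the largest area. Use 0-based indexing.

l=0 r=11: min(4,6)*11=44 best=44 *, l++
l=1 r=11: min(16,6)*10=60 best=60 *, r--
l=1 r=10: min(16,15)*9=135 best=135 *, r--
l=1 r=9: min(16,2)*8=16 best=135, r--
l=1 r=8: min(16,1)*7=7 best=135, r--
l=1 r=7: min(16,20)*6=96 best=135, l++
l=2 r=7: min(4,20)*5=20 best=135, l++
l=3 r=7: min(3,20)*4=12 best=135, l++
l=4 r=7: min(19,20)*3=57 best=135, l++
l=5 r=7: min(19,20)*2=38 best=135, l++
l=6 r=7: min(1,20)*1=1 best=135, l++

max area = 135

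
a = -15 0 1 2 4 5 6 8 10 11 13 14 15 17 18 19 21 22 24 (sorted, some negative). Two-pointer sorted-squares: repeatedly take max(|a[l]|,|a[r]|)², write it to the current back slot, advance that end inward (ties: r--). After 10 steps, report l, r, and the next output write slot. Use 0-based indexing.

[0,18] |-15|<=|24| out[18]=576 → r--
[0,17] |-15|<=|22| out[17]=484 → r--
[0,16] |-15|<=|21| out[16]=441 → r--
[0,15] |-15|<=|19| out[15]=361 → r--
[0,14] |-15|<=|18| out[14]=324 → r--
[0,13] |-15|<=|17| out[13]=289 → r--
[0,12] |-15|<=|15| out[12]=225 → r--
[0,11] |-15|>|14| out[11]=225 → l++
[1,11] |0|<=|14| out[10]=196 → r--
[1,10] |0|<=|13| out[9]=169 → r--

l=1, r=9, next write slot=8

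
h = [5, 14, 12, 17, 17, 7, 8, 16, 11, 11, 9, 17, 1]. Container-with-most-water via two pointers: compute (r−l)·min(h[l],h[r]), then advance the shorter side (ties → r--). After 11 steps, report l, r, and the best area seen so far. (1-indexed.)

[1,13] min(5,1)*12=12 best=12 * → r--
[1,12] min(5,17)*11=55 best=55 * → l++
[2,12] min(14,17)*10=140 best=140 * → l++
[3,12] min(12,17)*9=108 best=140 → l++
[4,12] min(17,17)*8=136 best=140 → r--
[4,11] min(17,9)*7=63 best=140 → r--
[4,10] min(17,11)*6=66 best=140 → r--
[4,9] min(17,11)*5=55 best=140 → r--
[4,8] min(17,16)*4=64 best=140 → r--
[4,7] min(17,8)*3=24 best=140 → r--
[4,6] min(17,7)*2=14 best=140 → r--

l=4, r=5, best area=140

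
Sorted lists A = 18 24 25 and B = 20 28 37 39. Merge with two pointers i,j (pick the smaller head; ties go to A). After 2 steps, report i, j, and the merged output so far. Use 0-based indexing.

i=1, j=1, merged so far=[18, 20]

i=0 j=0: A[i]=18<=B[j]=20 take 18, i++
i=1 j=0: A[i]=24>B[j]=20 take 20, j++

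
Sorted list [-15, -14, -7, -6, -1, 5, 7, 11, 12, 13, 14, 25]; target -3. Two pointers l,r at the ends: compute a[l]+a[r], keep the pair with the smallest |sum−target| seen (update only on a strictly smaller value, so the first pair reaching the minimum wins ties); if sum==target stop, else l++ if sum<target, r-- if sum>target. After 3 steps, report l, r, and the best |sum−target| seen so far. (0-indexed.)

l=0, r=8, best |Δ|=1

[0,11] -15+25=10 d=13 * → r--
[0,10] -15+14=-1 d=2 * → r--
[0,9] -15+13=-2 d=1 * → r--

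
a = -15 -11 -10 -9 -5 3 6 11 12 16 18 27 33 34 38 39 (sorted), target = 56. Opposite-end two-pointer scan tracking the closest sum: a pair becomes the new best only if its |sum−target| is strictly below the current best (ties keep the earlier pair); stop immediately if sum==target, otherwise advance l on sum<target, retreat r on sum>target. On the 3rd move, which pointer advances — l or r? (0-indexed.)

[0,15] -15+39=24 d=32 * → l++
[1,15] -11+39=28 d=28 * → l++
[2,15] -10+39=29 d=27 * → l++

l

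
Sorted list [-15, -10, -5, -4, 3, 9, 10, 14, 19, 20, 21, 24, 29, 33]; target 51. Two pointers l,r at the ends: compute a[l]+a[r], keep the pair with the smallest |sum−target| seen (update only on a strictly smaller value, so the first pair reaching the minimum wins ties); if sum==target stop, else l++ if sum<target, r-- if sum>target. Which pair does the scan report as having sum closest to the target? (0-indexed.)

[0,13] -15+33=18 d=33 * → l++
[1,13] -10+33=23 d=28 * → l++
[2,13] -5+33=28 d=23 * → l++
[3,13] -4+33=29 d=22 * → l++
[4,13] 3+33=36 d=15 * → l++
[5,13] 9+33=42 d=9 * → l++
[6,13] 10+33=43 d=8 * → l++
[7,13] 14+33=47 d=4 * → l++
[8,13] 19+33=52 d=1 * → r--
[8,12] 19+29=48 d=3 → l++
[9,12] 20+29=49 d=2 → l++
[10,12] 21+29=50 d=1 → l++
[11,12] 24+29=53 d=2 → r--

pair (19, 33) with sum 52 (|Δ|=1)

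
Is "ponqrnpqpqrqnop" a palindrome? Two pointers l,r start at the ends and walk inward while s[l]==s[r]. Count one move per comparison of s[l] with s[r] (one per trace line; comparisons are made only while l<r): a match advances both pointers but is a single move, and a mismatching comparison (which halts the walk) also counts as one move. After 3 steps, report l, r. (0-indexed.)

l=3, r=11

[0,14] 'p'=='p' → l++,r--
[1,13] 'o'=='o' → l++,r--
[2,12] 'n'=='n' → l++,r--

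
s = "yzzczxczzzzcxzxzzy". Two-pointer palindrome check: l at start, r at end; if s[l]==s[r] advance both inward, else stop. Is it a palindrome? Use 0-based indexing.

l=0 r=17: 'y'=='y', l++,r--
l=1 r=16: 'z'=='z', l++,r--
l=2 r=15: 'z'=='z', l++,r--
l=3 r=14: 'c'!='x', stop

not a palindrome (mismatch at 3,14)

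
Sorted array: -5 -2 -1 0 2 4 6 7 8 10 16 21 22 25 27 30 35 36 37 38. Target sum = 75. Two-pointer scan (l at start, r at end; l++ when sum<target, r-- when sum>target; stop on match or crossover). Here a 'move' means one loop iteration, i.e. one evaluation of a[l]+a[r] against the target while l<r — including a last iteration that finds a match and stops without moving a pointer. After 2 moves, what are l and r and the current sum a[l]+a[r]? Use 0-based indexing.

l=0 r=19: -5+38=33 <75, l++
l=1 r=19: -2+38=36 <75, l++

l=2, r=19, sum=37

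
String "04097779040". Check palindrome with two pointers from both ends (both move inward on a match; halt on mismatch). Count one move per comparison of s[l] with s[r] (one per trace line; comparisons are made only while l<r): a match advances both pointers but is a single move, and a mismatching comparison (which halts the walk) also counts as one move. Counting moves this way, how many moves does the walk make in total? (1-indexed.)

5 moves

l=1 r=11: '0'=='0', l++,r--
l=2 r=10: '4'=='4', l++,r--
l=3 r=9: '0'=='0', l++,r--
l=4 r=8: '9'=='9', l++,r--
l=5 r=7: '7'=='7', l++,r--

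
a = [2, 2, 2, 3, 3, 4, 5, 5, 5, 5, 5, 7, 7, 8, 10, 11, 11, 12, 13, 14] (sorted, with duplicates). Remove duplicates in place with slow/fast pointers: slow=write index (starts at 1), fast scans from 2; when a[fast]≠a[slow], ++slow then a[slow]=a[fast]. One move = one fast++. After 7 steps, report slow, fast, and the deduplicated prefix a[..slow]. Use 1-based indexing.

(s=1,f=2) a[fast]=2=a[slow] dup → fast++
(s=1,f=3) a[fast]=2=a[slow] dup → fast++
(s=1,f=4) a[fast]=3≠a[slow]=2 write a[2]=3 → slow++,fast++
(s=2,f=5) a[fast]=3=a[slow] dup → fast++
(s=2,f=6) a[fast]=4≠a[slow]=3 write a[3]=4 → slow++,fast++
(s=3,f=7) a[fast]=5≠a[slow]=4 write a[4]=5 → slow++,fast++
(s=4,f=8) a[fast]=5=a[slow] dup → fast++

slow=4, fast=9, prefix=[2, 3, 4, 5]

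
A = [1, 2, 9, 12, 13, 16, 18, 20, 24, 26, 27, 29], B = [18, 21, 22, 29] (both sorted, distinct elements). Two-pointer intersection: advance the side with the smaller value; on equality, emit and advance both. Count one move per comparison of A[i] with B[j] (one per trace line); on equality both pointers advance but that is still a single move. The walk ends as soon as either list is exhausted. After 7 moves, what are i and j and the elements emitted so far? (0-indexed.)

i=7, j=1, emitted=[18]

[i=0,j=0] 1<18 → i++
[i=1,j=0] 2<18 → i++
[i=2,j=0] 9<18 → i++
[i=3,j=0] 12<18 → i++
[i=4,j=0] 13<18 → i++
[i=5,j=0] 16<18 → i++
[i=6,j=0] 18==18 emit → i++,j++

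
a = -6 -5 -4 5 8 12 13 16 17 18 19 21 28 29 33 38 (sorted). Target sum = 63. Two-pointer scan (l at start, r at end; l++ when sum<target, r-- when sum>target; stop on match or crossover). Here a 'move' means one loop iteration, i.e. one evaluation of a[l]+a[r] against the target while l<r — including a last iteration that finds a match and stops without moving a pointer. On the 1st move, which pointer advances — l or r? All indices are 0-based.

[0,15] -6+38=32 <63 → l++

l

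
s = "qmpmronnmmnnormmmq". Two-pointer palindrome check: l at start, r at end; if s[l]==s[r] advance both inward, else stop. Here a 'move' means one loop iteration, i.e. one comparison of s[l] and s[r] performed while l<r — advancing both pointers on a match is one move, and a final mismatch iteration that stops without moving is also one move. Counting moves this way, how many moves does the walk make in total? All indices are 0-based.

3 moves

[0,17] 'q'=='q' → l++,r--
[1,16] 'm'=='m' → l++,r--
[2,15] 'p'!='m' → stop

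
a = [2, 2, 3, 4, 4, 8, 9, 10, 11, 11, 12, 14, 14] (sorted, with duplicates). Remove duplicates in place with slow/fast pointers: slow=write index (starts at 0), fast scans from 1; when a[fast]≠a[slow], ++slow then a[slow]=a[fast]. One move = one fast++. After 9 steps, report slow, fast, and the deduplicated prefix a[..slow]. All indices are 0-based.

slow=6, fast=10, prefix=[2, 3, 4, 8, 9, 10, 11]

(s=0,f=1) a[fast]=2=a[slow] dup → fast++
(s=0,f=2) a[fast]=3≠a[slow]=2 write a[1]=3 → slow++,fast++
(s=1,f=3) a[fast]=4≠a[slow]=3 write a[2]=4 → slow++,fast++
(s=2,f=4) a[fast]=4=a[slow] dup → fast++
(s=2,f=5) a[fast]=8≠a[slow]=4 write a[3]=8 → slow++,fast++
(s=3,f=6) a[fast]=9≠a[slow]=8 write a[4]=9 → slow++,fast++
(s=4,f=7) a[fast]=10≠a[slow]=9 write a[5]=10 → slow++,fast++
(s=5,f=8) a[fast]=11≠a[slow]=10 write a[6]=11 → slow++,fast++
(s=6,f=9) a[fast]=11=a[slow] dup → fast++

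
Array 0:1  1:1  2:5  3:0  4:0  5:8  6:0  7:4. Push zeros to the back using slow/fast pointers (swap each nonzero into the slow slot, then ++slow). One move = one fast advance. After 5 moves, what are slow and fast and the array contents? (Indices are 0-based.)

slow=3, fast=5, a=[1, 1, 5, 0, 0, 8, 0, 4]

slow=0 fast=0: a[fast]=1≠0 swap→a[0]=1, slow++,fast++
slow=1 fast=1: a[fast]=1≠0 swap→a[1]=1, slow++,fast++
slow=2 fast=2: a[fast]=5≠0 swap→a[2]=5, slow++,fast++
slow=3 fast=3: a[fast]=0, fast++
slow=3 fast=4: a[fast]=0, fast++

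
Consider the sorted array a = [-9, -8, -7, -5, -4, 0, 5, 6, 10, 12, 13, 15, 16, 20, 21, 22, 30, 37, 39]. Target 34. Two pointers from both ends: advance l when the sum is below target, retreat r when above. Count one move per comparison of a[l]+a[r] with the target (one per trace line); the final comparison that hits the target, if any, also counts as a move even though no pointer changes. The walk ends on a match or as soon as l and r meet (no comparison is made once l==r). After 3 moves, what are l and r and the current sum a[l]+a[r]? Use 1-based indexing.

l=4, r=19, sum=34

l=1 r=19: -9+39=30 <34, l++
l=2 r=19: -8+39=31 <34, l++
l=3 r=19: -7+39=32 <34, l++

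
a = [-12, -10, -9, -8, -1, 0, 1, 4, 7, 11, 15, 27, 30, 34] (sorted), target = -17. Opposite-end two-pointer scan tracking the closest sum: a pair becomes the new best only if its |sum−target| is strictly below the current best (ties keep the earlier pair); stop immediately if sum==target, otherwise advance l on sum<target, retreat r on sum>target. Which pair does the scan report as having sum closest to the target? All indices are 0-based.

pair (-9, -8) with sum -17 (|Δ|=0)

[0,13] -12+34=22 d=39 * → r--
[0,12] -12+30=18 d=35 * → r--
[0,11] -12+27=15 d=32 * → r--
[0,10] -12+15=3 d=20 * → r--
[0,9] -12+11=-1 d=16 * → r--
[0,8] -12+7=-5 d=12 * → r--
[0,7] -12+4=-8 d=9 * → r--
[0,6] -12+1=-11 d=6 * → r--
[0,5] -12+0=-12 d=5 * → r--
[0,4] -12+-1=-13 d=4 * → r--
[0,3] -12+-8=-20 d=3 * → l++
[1,3] -10+-8=-18 d=1 * → l++
[2,3] -9+-8=-17 d=0 * → stop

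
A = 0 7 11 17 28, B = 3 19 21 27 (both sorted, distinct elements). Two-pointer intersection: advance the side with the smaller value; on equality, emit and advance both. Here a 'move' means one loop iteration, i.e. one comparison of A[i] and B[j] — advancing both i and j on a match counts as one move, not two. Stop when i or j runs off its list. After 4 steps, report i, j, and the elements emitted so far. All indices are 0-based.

[i=0,j=0] 0<3 → i++
[i=1,j=0] 7>3 → j++
[i=1,j=1] 7<19 → i++
[i=2,j=1] 11<19 → i++

i=3, j=1, emitted=[]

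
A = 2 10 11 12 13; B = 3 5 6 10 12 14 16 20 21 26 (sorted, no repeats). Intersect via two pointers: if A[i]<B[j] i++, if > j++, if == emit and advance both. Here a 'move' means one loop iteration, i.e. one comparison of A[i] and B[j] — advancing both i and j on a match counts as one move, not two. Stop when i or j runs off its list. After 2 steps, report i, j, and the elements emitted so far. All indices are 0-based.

i=1, j=1, emitted=[]

[i=0,j=0] 2<3 → i++
[i=1,j=0] 10>3 → j++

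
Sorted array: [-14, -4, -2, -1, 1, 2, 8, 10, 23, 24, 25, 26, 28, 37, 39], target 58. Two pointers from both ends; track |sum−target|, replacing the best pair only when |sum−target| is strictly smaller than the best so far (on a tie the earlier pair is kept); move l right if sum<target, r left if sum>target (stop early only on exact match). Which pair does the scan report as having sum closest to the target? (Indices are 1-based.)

pair (23, 37) with sum 60 (|Δ|=2)

[1,15] -14+39=25 d=33 * → l++
[2,15] -4+39=35 d=23 * → l++
[3,15] -2+39=37 d=21 * → l++
[4,15] -1+39=38 d=20 * → l++
[5,15] 1+39=40 d=18 * → l++
[6,15] 2+39=41 d=17 * → l++
[7,15] 8+39=47 d=11 * → l++
[8,15] 10+39=49 d=9 * → l++
[9,15] 23+39=62 d=4 * → r--
[9,14] 23+37=60 d=2 * → r--
[9,13] 23+28=51 d=7 → l++
[10,13] 24+28=52 d=6 → l++
[11,13] 25+28=53 d=5 → l++
[12,13] 26+28=54 d=4 → l++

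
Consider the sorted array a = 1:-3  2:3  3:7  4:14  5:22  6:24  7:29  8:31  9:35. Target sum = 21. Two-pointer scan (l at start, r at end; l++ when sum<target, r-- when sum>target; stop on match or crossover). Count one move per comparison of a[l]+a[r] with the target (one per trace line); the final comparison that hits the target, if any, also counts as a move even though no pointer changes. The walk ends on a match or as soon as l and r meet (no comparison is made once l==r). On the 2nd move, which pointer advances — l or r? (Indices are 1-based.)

r

l=1 r=9: -3+35=32 >21, r--
l=1 r=8: -3+31=28 >21, r--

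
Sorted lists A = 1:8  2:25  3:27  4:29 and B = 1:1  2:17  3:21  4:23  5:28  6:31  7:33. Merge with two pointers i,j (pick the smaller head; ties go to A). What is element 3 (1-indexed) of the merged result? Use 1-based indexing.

merged[3] = 17

[i=1,j=1] A[i]=8>B[j]=1 take 1 → j++
[i=1,j=2] A[i]=8<=B[j]=17 take 8 → i++
[i=2,j=2] A[i]=25>B[j]=17 take 17 → j++
[i=2,j=3] A[i]=25>B[j]=21 take 21 → j++
[i=2,j=4] A[i]=25>B[j]=23 take 23 → j++
[i=2,j=5] A[i]=25<=B[j]=28 take 25 → i++
[i=3,j=5] A[i]=27<=B[j]=28 take 27 → i++
[i=4,j=5] A[i]=29>B[j]=28 take 28 → j++
[i=4,j=6] A[i]=29<=B[j]=31 take 29 → i++
[i=5,j=6] A done, take B[j]=31 → j++
[i=5,j=7] A done, take B[j]=33 → j++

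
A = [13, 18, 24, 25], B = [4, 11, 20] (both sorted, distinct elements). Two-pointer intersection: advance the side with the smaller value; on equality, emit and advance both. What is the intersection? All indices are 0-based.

intersection = []

i=0 j=0: 13>4, j++
i=0 j=1: 13>11, j++
i=0 j=2: 13<20, i++
i=1 j=2: 18<20, i++
i=2 j=2: 24>20, j++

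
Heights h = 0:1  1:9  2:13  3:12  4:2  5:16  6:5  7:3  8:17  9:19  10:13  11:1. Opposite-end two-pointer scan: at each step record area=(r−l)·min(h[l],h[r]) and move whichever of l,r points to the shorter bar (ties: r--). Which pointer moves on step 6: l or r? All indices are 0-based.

l

[0,11] min(1,1)*11=11 best=11 * → r--
[0,10] min(1,13)*10=10 best=11 → l++
[1,10] min(9,13)*9=81 best=81 * → l++
[2,10] min(13,13)*8=104 best=104 * → r--
[2,9] min(13,19)*7=91 best=104 → l++
[3,9] min(12,19)*6=72 best=104 → l++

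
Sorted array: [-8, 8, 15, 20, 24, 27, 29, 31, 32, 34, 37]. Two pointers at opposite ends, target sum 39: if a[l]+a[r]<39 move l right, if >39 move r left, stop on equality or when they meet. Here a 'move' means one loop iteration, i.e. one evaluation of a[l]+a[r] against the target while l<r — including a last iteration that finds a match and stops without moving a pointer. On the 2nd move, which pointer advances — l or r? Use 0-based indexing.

r

l=0 r=10: -8+37=29 <39, l++
l=1 r=10: 8+37=45 >39, r--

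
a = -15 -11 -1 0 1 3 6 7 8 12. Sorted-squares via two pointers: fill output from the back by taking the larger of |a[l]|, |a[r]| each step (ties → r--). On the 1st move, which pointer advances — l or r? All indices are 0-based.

l=0 r=9: |-15|>|12| out[9]=225, l++

l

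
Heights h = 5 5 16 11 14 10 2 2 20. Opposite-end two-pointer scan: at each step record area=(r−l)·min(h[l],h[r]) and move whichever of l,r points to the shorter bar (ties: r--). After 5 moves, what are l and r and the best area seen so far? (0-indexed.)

l=5, r=8, best area=96

[0,8] min(5,20)*8=40 best=40 * → l++
[1,8] min(5,20)*7=35 best=40 → l++
[2,8] min(16,20)*6=96 best=96 * → l++
[3,8] min(11,20)*5=55 best=96 → l++
[4,8] min(14,20)*4=56 best=96 → l++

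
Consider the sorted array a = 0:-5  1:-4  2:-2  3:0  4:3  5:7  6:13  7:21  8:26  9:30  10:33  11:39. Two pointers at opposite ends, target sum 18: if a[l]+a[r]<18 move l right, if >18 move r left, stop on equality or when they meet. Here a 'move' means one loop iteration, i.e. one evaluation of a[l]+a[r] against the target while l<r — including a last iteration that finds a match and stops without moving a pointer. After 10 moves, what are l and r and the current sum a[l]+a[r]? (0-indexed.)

l=5, r=6, sum=20

[0,11] -5+39=34 >18 → r--
[0,10] -5+33=28 >18 → r--
[0,9] -5+30=25 >18 → r--
[0,8] -5+26=21 >18 → r--
[0,7] -5+21=16 <18 → l++
[1,7] -4+21=17 <18 → l++
[2,7] -2+21=19 >18 → r--
[2,6] -2+13=11 <18 → l++
[3,6] 0+13=13 <18 → l++
[4,6] 3+13=16 <18 → l++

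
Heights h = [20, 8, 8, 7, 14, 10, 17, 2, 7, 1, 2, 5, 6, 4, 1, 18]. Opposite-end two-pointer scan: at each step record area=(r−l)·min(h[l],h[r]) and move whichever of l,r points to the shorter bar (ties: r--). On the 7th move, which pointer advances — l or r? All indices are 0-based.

[0,15] min(20,18)*15=270 best=270 * → r--
[0,14] min(20,1)*14=14 best=270 → r--
[0,13] min(20,4)*13=52 best=270 → r--
[0,12] min(20,6)*12=72 best=270 → r--
[0,11] min(20,5)*11=55 best=270 → r--
[0,10] min(20,2)*10=20 best=270 → r--
[0,9] min(20,1)*9=9 best=270 → r--

r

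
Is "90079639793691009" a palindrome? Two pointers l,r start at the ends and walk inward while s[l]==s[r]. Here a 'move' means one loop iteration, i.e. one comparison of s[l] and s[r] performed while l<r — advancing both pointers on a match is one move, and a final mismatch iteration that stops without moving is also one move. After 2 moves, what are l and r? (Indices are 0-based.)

l=2, r=14

[0,16] '9'=='9' → l++,r--
[1,15] '0'=='0' → l++,r--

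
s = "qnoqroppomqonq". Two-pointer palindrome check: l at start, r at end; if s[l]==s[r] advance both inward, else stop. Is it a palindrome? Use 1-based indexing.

l=1 r=14: 'q'=='q', l++,r--
l=2 r=13: 'n'=='n', l++,r--
l=3 r=12: 'o'=='o', l++,r--
l=4 r=11: 'q'=='q', l++,r--
l=5 r=10: 'r'!='m', stop

not a palindrome (mismatch at 5,10)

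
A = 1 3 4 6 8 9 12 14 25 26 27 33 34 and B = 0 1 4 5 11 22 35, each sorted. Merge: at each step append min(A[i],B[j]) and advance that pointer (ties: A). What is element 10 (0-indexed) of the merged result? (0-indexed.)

[i=0,j=0] A[i]=1>B[j]=0 take 0 → j++
[i=0,j=1] A[i]=1<=B[j]=1 take 1 → i++
[i=1,j=1] A[i]=3>B[j]=1 take 1 → j++
[i=1,j=2] A[i]=3<=B[j]=4 take 3 → i++
[i=2,j=2] A[i]=4<=B[j]=4 take 4 → i++
[i=3,j=2] A[i]=6>B[j]=4 take 4 → j++
[i=3,j=3] A[i]=6>B[j]=5 take 5 → j++
[i=3,j=4] A[i]=6<=B[j]=11 take 6 → i++
[i=4,j=4] A[i]=8<=B[j]=11 take 8 → i++
[i=5,j=4] A[i]=9<=B[j]=11 take 9 → i++
[i=6,j=4] A[i]=12>B[j]=11 take 11 → j++
[i=6,j=5] A[i]=12<=B[j]=22 take 12 → i++
[i=7,j=5] A[i]=14<=B[j]=22 take 14 → i++
[i=8,j=5] A[i]=25>B[j]=22 take 22 → j++
[i=8,j=6] A[i]=25<=B[j]=35 take 25 → i++
[i=9,j=6] A[i]=26<=B[j]=35 take 26 → i++
[i=10,j=6] A[i]=27<=B[j]=35 take 27 → i++
[i=11,j=6] A[i]=33<=B[j]=35 take 33 → i++
[i=12,j=6] A[i]=34<=B[j]=35 take 34 → i++
[i=13,j=6] A done, take B[j]=35 → j++

merged[10] = 11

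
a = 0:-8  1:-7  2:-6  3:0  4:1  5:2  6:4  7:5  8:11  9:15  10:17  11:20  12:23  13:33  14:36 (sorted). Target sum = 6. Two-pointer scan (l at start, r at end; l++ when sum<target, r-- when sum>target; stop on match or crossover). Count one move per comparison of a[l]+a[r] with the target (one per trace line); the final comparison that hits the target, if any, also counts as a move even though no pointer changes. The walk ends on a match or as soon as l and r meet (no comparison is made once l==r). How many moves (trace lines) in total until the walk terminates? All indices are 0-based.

12 moves

l=0 r=14: -8+36=28 >6, r--
l=0 r=13: -8+33=25 >6, r--
l=0 r=12: -8+23=15 >6, r--
l=0 r=11: -8+20=12 >6, r--
l=0 r=10: -8+17=9 >6, r--
l=0 r=9: -8+15=7 >6, r--
l=0 r=8: -8+11=3 <6, l++
l=1 r=8: -7+11=4 <6, l++
l=2 r=8: -6+11=5 <6, l++
l=3 r=8: 0+11=11 >6, r--
l=3 r=7: 0+5=5 <6, l++
l=4 r=7: 1+5=6, found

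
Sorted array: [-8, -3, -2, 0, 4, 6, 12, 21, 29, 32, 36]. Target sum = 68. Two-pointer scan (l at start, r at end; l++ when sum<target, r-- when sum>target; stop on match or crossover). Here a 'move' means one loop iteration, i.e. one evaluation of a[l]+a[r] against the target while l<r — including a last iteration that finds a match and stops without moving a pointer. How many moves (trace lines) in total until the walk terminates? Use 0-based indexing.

10 moves

[0,10] -8+36=28 <68 → l++
[1,10] -3+36=33 <68 → l++
[2,10] -2+36=34 <68 → l++
[3,10] 0+36=36 <68 → l++
[4,10] 4+36=40 <68 → l++
[5,10] 6+36=42 <68 → l++
[6,10] 12+36=48 <68 → l++
[7,10] 21+36=57 <68 → l++
[8,10] 29+36=65 <68 → l++
[9,10] 32+36=68 → found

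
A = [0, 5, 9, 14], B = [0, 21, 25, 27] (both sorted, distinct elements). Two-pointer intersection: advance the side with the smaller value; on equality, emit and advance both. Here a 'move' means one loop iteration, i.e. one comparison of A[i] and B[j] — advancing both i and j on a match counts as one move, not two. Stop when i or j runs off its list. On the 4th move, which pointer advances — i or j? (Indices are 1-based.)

[i=1,j=1] 0==0 emit → i++,j++
[i=2,j=2] 5<21 → i++
[i=3,j=2] 9<21 → i++
[i=4,j=2] 14<21 → i++

i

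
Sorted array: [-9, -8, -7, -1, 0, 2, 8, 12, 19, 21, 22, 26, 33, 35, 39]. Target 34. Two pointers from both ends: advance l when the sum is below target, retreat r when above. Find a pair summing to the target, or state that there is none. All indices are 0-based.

(-1, 35)

[0,14] -9+39=30 <34 → l++
[1,14] -8+39=31 <34 → l++
[2,14] -7+39=32 <34 → l++
[3,14] -1+39=38 >34 → r--
[3,13] -1+35=34 → found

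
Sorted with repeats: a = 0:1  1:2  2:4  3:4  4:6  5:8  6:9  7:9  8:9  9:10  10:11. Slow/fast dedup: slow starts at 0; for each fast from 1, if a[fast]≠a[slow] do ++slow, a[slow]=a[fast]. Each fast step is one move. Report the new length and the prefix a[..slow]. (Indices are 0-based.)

slow=0 fast=1: a[fast]=2≠a[slow]=1 write a[1]=2, slow++,fast++
slow=1 fast=2: a[fast]=4≠a[slow]=2 write a[2]=4, slow++,fast++
slow=2 fast=3: a[fast]=4=a[slow] dup, fast++
slow=2 fast=4: a[fast]=6≠a[slow]=4 write a[3]=6, slow++,fast++
slow=3 fast=5: a[fast]=8≠a[slow]=6 write a[4]=8, slow++,fast++
slow=4 fast=6: a[fast]=9≠a[slow]=8 write a[5]=9, slow++,fast++
slow=5 fast=7: a[fast]=9=a[slow] dup, fast++
slow=5 fast=8: a[fast]=9=a[slow] dup, fast++
slow=5 fast=9: a[fast]=10≠a[slow]=9 write a[6]=10, slow++,fast++
slow=6 fast=10: a[fast]=11≠a[slow]=10 write a[7]=11, slow++,fast++

length 8; prefix = [1, 2, 4, 6, 8, 9, 10, 11]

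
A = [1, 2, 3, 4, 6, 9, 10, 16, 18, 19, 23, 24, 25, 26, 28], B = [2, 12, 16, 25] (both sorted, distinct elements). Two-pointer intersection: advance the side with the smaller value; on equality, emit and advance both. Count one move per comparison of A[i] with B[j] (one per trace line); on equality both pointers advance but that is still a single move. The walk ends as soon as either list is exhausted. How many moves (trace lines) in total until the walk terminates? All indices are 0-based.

14 moves

[i=0,j=0] 1<2 → i++
[i=1,j=0] 2==2 emit → i++,j++
[i=2,j=1] 3<12 → i++
[i=3,j=1] 4<12 → i++
[i=4,j=1] 6<12 → i++
[i=5,j=1] 9<12 → i++
[i=6,j=1] 10<12 → i++
[i=7,j=1] 16>12 → j++
[i=7,j=2] 16==16 emit → i++,j++
[i=8,j=3] 18<25 → i++
[i=9,j=3] 19<25 → i++
[i=10,j=3] 23<25 → i++
[i=11,j=3] 24<25 → i++
[i=12,j=3] 25==25 emit → i++,j++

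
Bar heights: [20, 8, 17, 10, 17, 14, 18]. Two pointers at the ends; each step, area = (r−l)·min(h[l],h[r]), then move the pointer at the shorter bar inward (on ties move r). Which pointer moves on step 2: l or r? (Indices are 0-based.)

l=0 r=6: min(20,18)*6=108 best=108 *, r--
l=0 r=5: min(20,14)*5=70 best=108, r--

r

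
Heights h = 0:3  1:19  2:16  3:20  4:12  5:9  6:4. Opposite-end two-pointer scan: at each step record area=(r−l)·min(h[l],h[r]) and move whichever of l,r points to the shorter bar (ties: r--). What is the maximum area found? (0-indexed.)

max area = 38

[0,6] min(3,4)*6=18 best=18 * → l++
[1,6] min(19,4)*5=20 best=20 * → r--
[1,5] min(19,9)*4=36 best=36 * → r--
[1,4] min(19,12)*3=36 best=36 → r--
[1,3] min(19,20)*2=38 best=38 * → l++
[2,3] min(16,20)*1=16 best=38 → l++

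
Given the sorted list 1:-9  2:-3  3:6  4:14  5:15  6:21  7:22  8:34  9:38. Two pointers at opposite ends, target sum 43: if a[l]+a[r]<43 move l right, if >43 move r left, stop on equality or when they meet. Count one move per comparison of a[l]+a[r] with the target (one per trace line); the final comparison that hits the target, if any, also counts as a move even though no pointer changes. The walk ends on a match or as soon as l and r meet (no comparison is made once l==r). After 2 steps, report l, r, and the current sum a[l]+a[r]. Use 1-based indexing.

l=3, r=9, sum=44

[1,9] -9+38=29 <43 → l++
[2,9] -3+38=35 <43 → l++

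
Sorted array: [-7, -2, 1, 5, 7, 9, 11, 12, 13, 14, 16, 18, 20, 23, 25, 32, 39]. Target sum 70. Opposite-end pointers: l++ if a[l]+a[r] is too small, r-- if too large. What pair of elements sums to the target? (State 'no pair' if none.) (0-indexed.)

l=0 r=16: -7+39=32 <70, l++
l=1 r=16: -2+39=37 <70, l++
l=2 r=16: 1+39=40 <70, l++
l=3 r=16: 5+39=44 <70, l++
l=4 r=16: 7+39=46 <70, l++
l=5 r=16: 9+39=48 <70, l++
l=6 r=16: 11+39=50 <70, l++
l=7 r=16: 12+39=51 <70, l++
l=8 r=16: 13+39=52 <70, l++
l=9 r=16: 14+39=53 <70, l++
l=10 r=16: 16+39=55 <70, l++
l=11 r=16: 18+39=57 <70, l++
l=12 r=16: 20+39=59 <70, l++
l=13 r=16: 23+39=62 <70, l++
l=14 r=16: 25+39=64 <70, l++
l=15 r=16: 32+39=71 >70, r--

no pair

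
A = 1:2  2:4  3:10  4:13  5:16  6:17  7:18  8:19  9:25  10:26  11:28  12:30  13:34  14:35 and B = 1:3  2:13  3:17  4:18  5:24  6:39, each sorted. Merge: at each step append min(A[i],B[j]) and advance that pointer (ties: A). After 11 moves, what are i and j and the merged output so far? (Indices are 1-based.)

i=8, j=5, merged so far=[2, 3, 4, 10, 13, 13, 16, 17, 17, 18, 18]

i=1 j=1: A[i]=2<=B[j]=3 take 2, i++
i=2 j=1: A[i]=4>B[j]=3 take 3, j++
i=2 j=2: A[i]=4<=B[j]=13 take 4, i++
i=3 j=2: A[i]=10<=B[j]=13 take 10, i++
i=4 j=2: A[i]=13<=B[j]=13 take 13, i++
i=5 j=2: A[i]=16>B[j]=13 take 13, j++
i=5 j=3: A[i]=16<=B[j]=17 take 16, i++
i=6 j=3: A[i]=17<=B[j]=17 take 17, i++
i=7 j=3: A[i]=18>B[j]=17 take 17, j++
i=7 j=4: A[i]=18<=B[j]=18 take 18, i++
i=8 j=4: A[i]=19>B[j]=18 take 18, j++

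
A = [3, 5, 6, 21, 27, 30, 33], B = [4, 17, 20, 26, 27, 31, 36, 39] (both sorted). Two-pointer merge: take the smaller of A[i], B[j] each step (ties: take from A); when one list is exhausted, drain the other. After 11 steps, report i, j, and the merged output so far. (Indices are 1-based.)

i=7, j=6, merged so far=[3, 4, 5, 6, 17, 20, 21, 26, 27, 27, 30]

i=1 j=1: A[i]=3<=B[j]=4 take 3, i++
i=2 j=1: A[i]=5>B[j]=4 take 4, j++
i=2 j=2: A[i]=5<=B[j]=17 take 5, i++
i=3 j=2: A[i]=6<=B[j]=17 take 6, i++
i=4 j=2: A[i]=21>B[j]=17 take 17, j++
i=4 j=3: A[i]=21>B[j]=20 take 20, j++
i=4 j=4: A[i]=21<=B[j]=26 take 21, i++
i=5 j=4: A[i]=27>B[j]=26 take 26, j++
i=5 j=5: A[i]=27<=B[j]=27 take 27, i++
i=6 j=5: A[i]=30>B[j]=27 take 27, j++
i=6 j=6: A[i]=30<=B[j]=31 take 30, i++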